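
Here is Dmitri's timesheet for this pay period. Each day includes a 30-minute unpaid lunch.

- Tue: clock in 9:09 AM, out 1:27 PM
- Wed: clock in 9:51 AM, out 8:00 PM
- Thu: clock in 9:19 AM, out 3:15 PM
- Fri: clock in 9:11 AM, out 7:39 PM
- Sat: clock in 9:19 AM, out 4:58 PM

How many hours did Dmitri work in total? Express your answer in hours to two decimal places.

Tue: 9:09 AM–1:27 PM = 4 h 18 min; less 30 min break → 3 h 48 min
Wed: 9:51 AM–8:00 PM = 10 h 9 min; less 30 min break → 9 h 39 min
Thu: 9:19 AM–3:15 PM = 5 h 56 min; less 30 min break → 5 h 26 min
Fri: 9:11 AM–7:39 PM = 10 h 28 min; less 30 min break → 9 h 58 min
Sat: 9:19 AM–4:58 PM = 7 h 39 min; less 30 min break → 7 h 9 min
Total: 3 h 48 min + 9 h 39 min + 5 h 26 min + 9 h 58 min + 7 h 9 min = 36 h 0 min.

36.00 hours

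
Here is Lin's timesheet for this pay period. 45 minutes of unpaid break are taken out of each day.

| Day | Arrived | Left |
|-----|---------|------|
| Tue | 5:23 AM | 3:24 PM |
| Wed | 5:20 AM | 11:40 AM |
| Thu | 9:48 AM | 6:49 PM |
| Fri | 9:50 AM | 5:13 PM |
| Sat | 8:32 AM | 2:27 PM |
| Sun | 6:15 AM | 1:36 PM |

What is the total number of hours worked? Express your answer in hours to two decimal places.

41.52 hours

Tue: 5:23 AM–3:24 PM = 10 h 1 min; less 45 min break → 9 h 16 min
Wed: 5:20 AM–11:40 AM = 6 h 20 min; less 45 min break → 5 h 35 min
Thu: 9:48 AM–6:49 PM = 9 h 1 min; less 45 min break → 8 h 16 min
Fri: 9:50 AM–5:13 PM = 7 h 23 min; less 45 min break → 6 h 38 min
Sat: 8:32 AM–2:27 PM = 5 h 55 min; less 45 min break → 5 h 10 min
Sun: 6:15 AM–1:36 PM = 7 h 21 min; less 45 min break → 6 h 36 min
Total: 9 h 16 min + 5 h 35 min + 8 h 16 min + 6 h 38 min + 5 h 10 min + 6 h 36 min = 41 h 31 min.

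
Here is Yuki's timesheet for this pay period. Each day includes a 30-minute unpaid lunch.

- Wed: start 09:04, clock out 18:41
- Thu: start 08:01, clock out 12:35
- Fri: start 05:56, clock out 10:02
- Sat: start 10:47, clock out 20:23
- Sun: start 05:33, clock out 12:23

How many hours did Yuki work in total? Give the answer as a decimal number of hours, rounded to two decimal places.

32.22 hours

Wed: 09:04–18:41 = 9 h 37 min; less 30 min break → 9 h 7 min
Thu: 08:01–12:35 = 4 h 34 min; less 30 min break → 4 h 4 min
Fri: 05:56–10:02 = 4 h 6 min; less 30 min break → 3 h 36 min
Sat: 10:47–20:23 = 9 h 36 min; less 30 min break → 9 h 6 min
Sun: 05:33–12:23 = 6 h 50 min; less 30 min break → 6 h 20 min
Total: 9 h 7 min + 4 h 4 min + 3 h 36 min + 9 h 6 min + 6 h 20 min = 32 h 13 min.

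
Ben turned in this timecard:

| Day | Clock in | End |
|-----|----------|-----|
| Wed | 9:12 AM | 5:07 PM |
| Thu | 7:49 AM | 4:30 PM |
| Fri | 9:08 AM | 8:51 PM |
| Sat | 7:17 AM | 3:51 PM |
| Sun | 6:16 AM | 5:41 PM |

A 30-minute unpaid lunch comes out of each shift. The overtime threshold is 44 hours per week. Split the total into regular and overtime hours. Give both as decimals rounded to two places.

Wed: 9:12 AM–5:07 PM = 7 h 55 min; less 30 min break → 7 h 25 min
Thu: 7:49 AM–4:30 PM = 8 h 41 min; less 30 min break → 8 h 11 min
Fri: 9:08 AM–8:51 PM = 11 h 43 min; less 30 min break → 11 h 13 min
Sat: 7:17 AM–3:51 PM = 8 h 34 min; less 30 min break → 8 h 4 min
Sun: 6:16 AM–5:41 PM = 11 h 25 min; less 30 min break → 10 h 55 min
Total worked: 45 h 48 min = 45.80 h.
Threshold 44 h → overtime 1 h 48 min, regular 44 h 0 min.

Regular 44.00 hours, overtime 1.80 hours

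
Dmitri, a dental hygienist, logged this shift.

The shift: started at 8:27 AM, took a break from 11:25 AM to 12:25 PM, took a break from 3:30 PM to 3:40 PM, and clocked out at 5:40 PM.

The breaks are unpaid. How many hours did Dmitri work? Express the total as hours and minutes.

8 h 3 min

The shift: 8:27 AM–5:40 PM = 9 h 13 min; less 70 min break → 8 h 3 min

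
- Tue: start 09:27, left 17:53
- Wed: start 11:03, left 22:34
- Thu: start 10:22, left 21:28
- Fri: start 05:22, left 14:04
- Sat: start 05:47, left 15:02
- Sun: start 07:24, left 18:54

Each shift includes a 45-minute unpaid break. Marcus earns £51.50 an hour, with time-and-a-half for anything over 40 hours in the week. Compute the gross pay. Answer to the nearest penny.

Tue: 09:27–17:53 = 8 h 26 min; less 45 min break → 7 h 41 min
Wed: 11:03–22:34 = 11 h 31 min; less 45 min break → 10 h 46 min
Thu: 10:22–21:28 = 11 h 6 min; less 45 min break → 10 h 21 min
Fri: 05:22–14:04 = 8 h 42 min; less 45 min break → 7 h 57 min
Sat: 05:47–15:02 = 9 h 15 min; less 45 min break → 8 h 30 min
Sun: 07:24–18:54 = 11 h 30 min; less 45 min break → 10 h 45 min
Total worked: 56 h 0 min = 3360 min.
Regular 40 h 0 min = 2400 min at £51.50/h; overtime 16 h 0 min = 960 min at £77.25/h.
Pay = (2400 × £51.50 + 960 × £77.25) ÷ 60 = £3296.00.

£3296.00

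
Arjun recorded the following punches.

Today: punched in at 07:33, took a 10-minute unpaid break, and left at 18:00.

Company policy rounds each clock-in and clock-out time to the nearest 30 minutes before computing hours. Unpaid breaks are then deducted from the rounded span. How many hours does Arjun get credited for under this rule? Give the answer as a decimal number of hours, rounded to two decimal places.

Today: in 07:33→07:30, out 18:00→18:00; 10 h 30 min − 10 min = 10 h 20 min

10.33 hours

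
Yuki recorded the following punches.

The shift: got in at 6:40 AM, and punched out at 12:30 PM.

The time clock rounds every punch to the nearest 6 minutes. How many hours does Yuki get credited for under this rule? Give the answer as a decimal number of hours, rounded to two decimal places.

5.80 hours

The shift: in 6:40 AM→6:42 AM, out 12:30 PM→12:30 PM; 5 h 48 min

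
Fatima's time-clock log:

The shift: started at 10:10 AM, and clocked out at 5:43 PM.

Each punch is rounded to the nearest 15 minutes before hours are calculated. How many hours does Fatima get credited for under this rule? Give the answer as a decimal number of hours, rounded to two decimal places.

7.50 hours

The shift: in 10:10 AM→10:15 AM, out 5:43 PM→5:45 PM; 7 h 30 min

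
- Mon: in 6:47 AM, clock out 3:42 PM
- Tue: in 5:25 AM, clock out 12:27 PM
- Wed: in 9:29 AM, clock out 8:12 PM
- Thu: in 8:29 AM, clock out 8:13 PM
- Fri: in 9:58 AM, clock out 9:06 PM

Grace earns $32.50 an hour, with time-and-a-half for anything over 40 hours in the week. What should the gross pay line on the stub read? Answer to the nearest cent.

$1764.75

Mon: 6:47 AM–3:42 PM = 8 h 55 min
Tue: 5:25 AM–12:27 PM = 7 h 2 min
Wed: 9:29 AM–8:12 PM = 10 h 43 min
Thu: 8:29 AM–8:13 PM = 11 h 44 min
Fri: 9:58 AM–9:06 PM = 11 h 8 min
Total worked: 49 h 32 min = 2972 min.
Regular 40 h 0 min = 2400 min at $32.50/h; overtime 9 h 32 min = 572 min at $48.75/h.
Pay = (2400 × $32.50 + 572 × $48.75) ÷ 60 = $1764.75.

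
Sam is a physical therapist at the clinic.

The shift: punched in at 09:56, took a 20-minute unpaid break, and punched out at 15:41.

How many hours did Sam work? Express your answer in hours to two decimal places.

5.42 hours

The shift: 09:56–15:41 = 5 h 45 min; less 20 min break → 5 h 25 min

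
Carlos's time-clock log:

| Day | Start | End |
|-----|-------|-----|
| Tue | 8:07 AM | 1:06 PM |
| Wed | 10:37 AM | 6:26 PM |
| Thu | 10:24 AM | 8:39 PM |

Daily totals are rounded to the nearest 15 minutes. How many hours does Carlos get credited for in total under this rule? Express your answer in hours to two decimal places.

Tue: 8:07 AM–1:06 PM = 4 h 59 min → rounds to 5 h 0 min
Wed: 10:37 AM–6:26 PM = 7 h 49 min → rounds to 7 h 45 min
Thu: 10:24 AM–8:39 PM = 10 h 15 min → rounds to 10 h 15 min
Total credited: 23 h 0 min.

23.00 hours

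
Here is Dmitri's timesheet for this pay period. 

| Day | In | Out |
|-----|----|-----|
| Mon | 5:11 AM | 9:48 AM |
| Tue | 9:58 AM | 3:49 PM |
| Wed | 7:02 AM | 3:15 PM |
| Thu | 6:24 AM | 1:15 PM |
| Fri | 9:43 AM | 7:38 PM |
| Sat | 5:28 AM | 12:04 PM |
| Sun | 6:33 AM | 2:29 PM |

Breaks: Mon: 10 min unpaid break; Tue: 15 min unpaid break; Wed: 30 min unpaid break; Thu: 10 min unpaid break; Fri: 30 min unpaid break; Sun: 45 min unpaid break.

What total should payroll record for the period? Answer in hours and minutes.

Mon: 5:11 AM–9:48 AM = 4 h 37 min; less 10 min break → 4 h 27 min
Tue: 9:58 AM–3:49 PM = 5 h 51 min; less 15 min break → 5 h 36 min
Wed: 7:02 AM–3:15 PM = 8 h 13 min; less 30 min break → 7 h 43 min
Thu: 6:24 AM–1:15 PM = 6 h 51 min; less 10 min break → 6 h 41 min
Fri: 9:43 AM–7:38 PM = 9 h 55 min; less 30 min break → 9 h 25 min
Sat: 5:28 AM–12:04 PM = 6 h 36 min
Sun: 6:33 AM–2:29 PM = 7 h 56 min; less 45 min break → 7 h 11 min
Total: 4 h 27 min + 5 h 36 min + 7 h 43 min + 6 h 41 min + 9 h 25 min + 6 h 36 min + 7 h 11 min = 47 h 39 min.

47 h 39 min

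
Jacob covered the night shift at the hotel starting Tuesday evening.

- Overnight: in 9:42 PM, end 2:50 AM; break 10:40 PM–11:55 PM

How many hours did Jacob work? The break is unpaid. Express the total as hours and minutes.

Overnight: 9:42 PM → midnight = 2 h 18 min; midnight → 2:50 AM = 2 h 50 min; span 5 h 8 min; less 75 min break → 3 h 53 min

3 h 53 min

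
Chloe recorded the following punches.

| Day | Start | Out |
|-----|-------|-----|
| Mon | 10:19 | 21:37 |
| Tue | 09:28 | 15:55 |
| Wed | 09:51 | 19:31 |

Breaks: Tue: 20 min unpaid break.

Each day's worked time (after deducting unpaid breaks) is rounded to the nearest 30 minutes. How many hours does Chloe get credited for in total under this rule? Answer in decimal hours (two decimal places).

Mon: 10:19–21:37 = 11 h 18 min → rounds to 11 h 30 min
Tue: 09:28–15:55 = 6 h 27 min − 20 min = 6 h 7 min → rounds to 6 h 0 min
Wed: 09:51–19:31 = 9 h 40 min → rounds to 9 h 30 min
Total credited: 27 h 0 min.

27.00 hours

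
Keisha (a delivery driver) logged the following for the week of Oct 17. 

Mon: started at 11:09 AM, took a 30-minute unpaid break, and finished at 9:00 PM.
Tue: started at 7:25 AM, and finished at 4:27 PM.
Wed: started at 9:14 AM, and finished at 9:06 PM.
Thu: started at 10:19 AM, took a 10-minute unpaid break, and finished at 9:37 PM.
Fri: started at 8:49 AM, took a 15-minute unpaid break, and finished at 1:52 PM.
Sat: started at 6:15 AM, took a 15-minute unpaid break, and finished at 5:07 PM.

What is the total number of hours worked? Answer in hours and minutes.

Mon: 11:09 AM–9:00 PM = 9 h 51 min; less 30 min break → 9 h 21 min
Tue: 7:25 AM–4:27 PM = 9 h 2 min
Wed: 9:14 AM–9:06 PM = 11 h 52 min
Thu: 10:19 AM–9:37 PM = 11 h 18 min; less 10 min break → 11 h 8 min
Fri: 8:49 AM–1:52 PM = 5 h 3 min; less 15 min break → 4 h 48 min
Sat: 6:15 AM–5:07 PM = 10 h 52 min; less 15 min break → 10 h 37 min
Total: 9 h 21 min + 9 h 2 min + 11 h 52 min + 11 h 8 min + 4 h 48 min + 10 h 37 min = 56 h 48 min.

56 h 48 min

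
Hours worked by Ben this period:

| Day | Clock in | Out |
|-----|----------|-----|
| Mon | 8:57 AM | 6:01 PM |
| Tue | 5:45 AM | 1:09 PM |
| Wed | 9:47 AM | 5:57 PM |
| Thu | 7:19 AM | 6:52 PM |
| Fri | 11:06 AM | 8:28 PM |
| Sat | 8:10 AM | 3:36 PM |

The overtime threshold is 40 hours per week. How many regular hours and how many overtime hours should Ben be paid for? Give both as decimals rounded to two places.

Regular 40.00 hours, overtime 12.98 hours

Mon: 8:57 AM–6:01 PM = 9 h 4 min
Tue: 5:45 AM–1:09 PM = 7 h 24 min
Wed: 9:47 AM–5:57 PM = 8 h 10 min
Thu: 7:19 AM–6:52 PM = 11 h 33 min
Fri: 11:06 AM–8:28 PM = 9 h 22 min
Sat: 8:10 AM–3:36 PM = 7 h 26 min
Total worked: 52 h 59 min = 52.98 h.
Threshold 40 h → overtime 12 h 59 min, regular 40 h 0 min.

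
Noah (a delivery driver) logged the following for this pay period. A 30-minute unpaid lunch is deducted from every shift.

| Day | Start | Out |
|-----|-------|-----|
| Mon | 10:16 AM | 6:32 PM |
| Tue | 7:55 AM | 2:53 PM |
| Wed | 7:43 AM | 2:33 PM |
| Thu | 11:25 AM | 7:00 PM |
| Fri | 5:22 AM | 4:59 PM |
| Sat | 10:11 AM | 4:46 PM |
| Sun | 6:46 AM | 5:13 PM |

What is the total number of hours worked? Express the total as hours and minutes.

Mon: 10:16 AM–6:32 PM = 8 h 16 min; less 30 min break → 7 h 46 min
Tue: 7:55 AM–2:53 PM = 6 h 58 min; less 30 min break → 6 h 28 min
Wed: 7:43 AM–2:33 PM = 6 h 50 min; less 30 min break → 6 h 20 min
Thu: 11:25 AM–7:00 PM = 7 h 35 min; less 30 min break → 7 h 5 min
Fri: 5:22 AM–4:59 PM = 11 h 37 min; less 30 min break → 11 h 7 min
Sat: 10:11 AM–4:46 PM = 6 h 35 min; less 30 min break → 6 h 5 min
Sun: 6:46 AM–5:13 PM = 10 h 27 min; less 30 min break → 9 h 57 min
Total: 7 h 46 min + 6 h 28 min + 6 h 20 min + 7 h 5 min + 11 h 7 min + 6 h 5 min + 9 h 57 min = 54 h 48 min.

54 h 48 min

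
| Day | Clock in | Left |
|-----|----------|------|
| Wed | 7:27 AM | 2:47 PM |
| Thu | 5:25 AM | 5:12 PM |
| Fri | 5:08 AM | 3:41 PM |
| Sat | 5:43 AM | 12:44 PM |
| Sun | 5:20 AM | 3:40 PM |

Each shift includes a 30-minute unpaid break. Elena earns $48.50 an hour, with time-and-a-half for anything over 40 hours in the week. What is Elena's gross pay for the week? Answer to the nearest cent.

Wed: 7:27 AM–2:47 PM = 7 h 20 min; less 30 min break → 6 h 50 min
Thu: 5:25 AM–5:12 PM = 11 h 47 min; less 30 min break → 11 h 17 min
Fri: 5:08 AM–3:41 PM = 10 h 33 min; less 30 min break → 10 h 3 min
Sat: 5:43 AM–12:44 PM = 7 h 1 min; less 30 min break → 6 h 31 min
Sun: 5:20 AM–3:40 PM = 10 h 20 min; less 30 min break → 9 h 50 min
Total worked: 44 h 31 min = 2671 min.
Regular 40 h 0 min = 2400 min at $48.50/h; overtime 4 h 31 min = 271 min at $72.75/h.
Pay = (2400 × $48.50 + 271 × $72.75) ÷ 60 = $2268.59.

$2268.59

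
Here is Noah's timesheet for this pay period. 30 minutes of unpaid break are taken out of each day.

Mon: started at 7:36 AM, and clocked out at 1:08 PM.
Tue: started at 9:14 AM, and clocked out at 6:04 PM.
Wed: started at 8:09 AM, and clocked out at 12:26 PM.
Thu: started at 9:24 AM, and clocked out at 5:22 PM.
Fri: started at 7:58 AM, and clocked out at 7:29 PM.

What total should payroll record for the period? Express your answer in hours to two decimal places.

Mon: 7:36 AM–1:08 PM = 5 h 32 min; less 30 min break → 5 h 2 min
Tue: 9:14 AM–6:04 PM = 8 h 50 min; less 30 min break → 8 h 20 min
Wed: 8:09 AM–12:26 PM = 4 h 17 min; less 30 min break → 3 h 47 min
Thu: 9:24 AM–5:22 PM = 7 h 58 min; less 30 min break → 7 h 28 min
Fri: 7:58 AM–7:29 PM = 11 h 31 min; less 30 min break → 11 h 1 min
Total: 5 h 2 min + 8 h 20 min + 3 h 47 min + 7 h 28 min + 11 h 1 min = 35 h 38 min.

35.63 hours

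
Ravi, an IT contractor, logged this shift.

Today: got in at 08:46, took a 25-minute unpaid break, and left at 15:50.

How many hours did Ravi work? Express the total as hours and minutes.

6 h 39 min

Today: 08:46–15:50 = 7 h 4 min; less 25 min break → 6 h 39 min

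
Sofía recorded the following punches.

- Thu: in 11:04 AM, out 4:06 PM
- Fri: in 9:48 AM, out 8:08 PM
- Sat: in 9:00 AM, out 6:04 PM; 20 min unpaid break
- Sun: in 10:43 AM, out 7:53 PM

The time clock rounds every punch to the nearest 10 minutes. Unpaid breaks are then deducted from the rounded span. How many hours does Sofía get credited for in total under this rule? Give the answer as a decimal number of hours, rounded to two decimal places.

33.33 hours

Thu: in 11:04 AM→11:00 AM, out 4:06 PM→4:10 PM; 5 h 10 min
Fri: in 9:48 AM→9:50 AM, out 8:08 PM→8:10 PM; 10 h 20 min
Sat: in 9:00 AM→9:00 AM, out 6:04 PM→6:00 PM; 9 h 0 min − 20 min = 8 h 40 min
Sun: in 10:43 AM→10:40 AM, out 7:53 PM→7:50 PM; 9 h 10 min
Total credited: 33 h 20 min.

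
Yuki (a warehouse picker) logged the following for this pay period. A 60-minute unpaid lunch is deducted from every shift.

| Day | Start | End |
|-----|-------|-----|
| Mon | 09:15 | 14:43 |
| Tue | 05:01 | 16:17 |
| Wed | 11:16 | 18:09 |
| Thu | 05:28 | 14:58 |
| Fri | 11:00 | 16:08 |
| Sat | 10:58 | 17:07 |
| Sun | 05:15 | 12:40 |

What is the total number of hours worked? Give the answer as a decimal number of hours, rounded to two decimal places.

Mon: 09:15–14:43 = 5 h 28 min; less 60 min break → 4 h 28 min
Tue: 05:01–16:17 = 11 h 16 min; less 60 min break → 10 h 16 min
Wed: 11:16–18:09 = 6 h 53 min; less 60 min break → 5 h 53 min
Thu: 05:28–14:58 = 9 h 30 min; less 60 min break → 8 h 30 min
Fri: 11:00–16:08 = 5 h 8 min; less 60 min break → 4 h 8 min
Sat: 10:58–17:07 = 6 h 9 min; less 60 min break → 5 h 9 min
Sun: 05:15–12:40 = 7 h 25 min; less 60 min break → 6 h 25 min
Total: 4 h 28 min + 10 h 16 min + 5 h 53 min + 8 h 30 min + 4 h 8 min + 5 h 9 min + 6 h 25 min = 44 h 49 min.

44.82 hours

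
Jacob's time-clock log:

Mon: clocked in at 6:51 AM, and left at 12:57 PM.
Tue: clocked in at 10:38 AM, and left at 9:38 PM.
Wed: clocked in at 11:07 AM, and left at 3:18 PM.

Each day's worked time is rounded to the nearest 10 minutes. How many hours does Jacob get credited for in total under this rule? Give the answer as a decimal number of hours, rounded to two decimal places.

Mon: 6:51 AM–12:57 PM = 6 h 6 min → rounds to 6 h 10 min
Tue: 10:38 AM–9:38 PM = 11 h 0 min → rounds to 11 h 0 min
Wed: 11:07 AM–3:18 PM = 4 h 11 min → rounds to 4 h 10 min
Total credited: 21 h 20 min.

21.33 hours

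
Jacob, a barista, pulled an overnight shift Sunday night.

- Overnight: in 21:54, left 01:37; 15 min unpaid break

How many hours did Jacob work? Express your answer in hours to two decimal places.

3.47 hours

Overnight: 21:54 → midnight = 2 h 6 min; midnight → 01:37 = 1 h 37 min; span 3 h 43 min; less 15 min break → 3 h 28 min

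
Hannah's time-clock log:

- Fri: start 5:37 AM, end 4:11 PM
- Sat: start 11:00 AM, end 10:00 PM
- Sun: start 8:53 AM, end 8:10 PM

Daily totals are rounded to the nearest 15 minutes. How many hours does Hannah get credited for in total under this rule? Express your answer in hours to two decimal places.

Fri: 5:37 AM–4:11 PM = 10 h 34 min → rounds to 10 h 30 min
Sat: 11:00 AM–10:00 PM = 11 h 0 min → rounds to 11 h 0 min
Sun: 8:53 AM–8:10 PM = 11 h 17 min → rounds to 11 h 15 min
Total credited: 32 h 45 min.

32.75 hours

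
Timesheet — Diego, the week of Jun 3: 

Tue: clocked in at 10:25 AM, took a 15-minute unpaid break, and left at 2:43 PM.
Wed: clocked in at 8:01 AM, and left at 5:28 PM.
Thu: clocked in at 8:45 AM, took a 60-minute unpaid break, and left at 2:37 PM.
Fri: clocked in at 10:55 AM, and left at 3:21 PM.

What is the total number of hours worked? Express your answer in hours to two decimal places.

22.80 hours

Tue: 10:25 AM–2:43 PM = 4 h 18 min; less 15 min break → 4 h 3 min
Wed: 8:01 AM–5:28 PM = 9 h 27 min
Thu: 8:45 AM–2:37 PM = 5 h 52 min; less 60 min break → 4 h 52 min
Fri: 10:55 AM–3:21 PM = 4 h 26 min
Total: 4 h 3 min + 9 h 27 min + 4 h 52 min + 4 h 26 min = 22 h 48 min.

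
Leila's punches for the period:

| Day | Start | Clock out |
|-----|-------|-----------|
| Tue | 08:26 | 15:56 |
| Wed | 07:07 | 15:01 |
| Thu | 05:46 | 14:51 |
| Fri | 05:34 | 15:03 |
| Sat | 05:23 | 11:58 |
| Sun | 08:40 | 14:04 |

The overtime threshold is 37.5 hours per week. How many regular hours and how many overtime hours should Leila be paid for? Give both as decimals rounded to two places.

Tue: 08:26–15:56 = 7 h 30 min
Wed: 07:07–15:01 = 7 h 54 min
Thu: 05:46–14:51 = 9 h 5 min
Fri: 05:34–15:03 = 9 h 29 min
Sat: 05:23–11:58 = 6 h 35 min
Sun: 08:40–14:04 = 5 h 24 min
Total worked: 45 h 57 min = 45.95 h.
Threshold 37.5 h → overtime 8 h 27 min, regular 37 h 30 min.

Regular 37.50 hours, overtime 8.45 hours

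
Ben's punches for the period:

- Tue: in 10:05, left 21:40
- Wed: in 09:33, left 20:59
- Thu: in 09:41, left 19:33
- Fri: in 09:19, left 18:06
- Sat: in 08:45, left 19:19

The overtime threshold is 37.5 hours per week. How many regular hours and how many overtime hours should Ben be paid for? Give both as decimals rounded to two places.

Tue: 10:05–21:40 = 11 h 35 min
Wed: 09:33–20:59 = 11 h 26 min
Thu: 09:41–19:33 = 9 h 52 min
Fri: 09:19–18:06 = 8 h 47 min
Sat: 08:45–19:19 = 10 h 34 min
Total worked: 52 h 14 min = 52.23 h.
Threshold 37.5 h → overtime 14 h 44 min, regular 37 h 30 min.

Regular 37.50 hours, overtime 14.73 hours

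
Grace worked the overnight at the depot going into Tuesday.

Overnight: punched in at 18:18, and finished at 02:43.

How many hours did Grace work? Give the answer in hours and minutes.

8 h 25 min

Overnight: 18:18 → midnight = 5 h 42 min; midnight → 02:43 = 2 h 43 min; span 8 h 25 min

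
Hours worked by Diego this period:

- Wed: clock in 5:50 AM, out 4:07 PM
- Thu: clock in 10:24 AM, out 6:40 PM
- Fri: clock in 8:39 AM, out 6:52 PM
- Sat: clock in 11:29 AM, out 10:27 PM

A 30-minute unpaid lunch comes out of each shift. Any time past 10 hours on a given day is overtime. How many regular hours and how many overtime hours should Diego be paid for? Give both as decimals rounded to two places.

Regular 37.27 hours, overtime 0.47 hours

Wed: 5:50 AM–4:07 PM = 10 h 17 min; less 30 min break → 9 h 47 min
Thu: 10:24 AM–6:40 PM = 8 h 16 min; less 30 min break → 7 h 46 min
Fri: 8:39 AM–6:52 PM = 10 h 13 min; less 30 min break → 9 h 43 min
Sat: 11:29 AM–10:27 PM = 10 h 58 min; less 30 min break → 10 h 28 min
Wed reg 9 h 47 min / OT 0 h 0 min; Thu reg 7 h 46 min / OT 0 h 0 min; Fri reg 9 h 43 min / OT 0 h 0 min; Sat reg 10 h 0 min / OT 0 h 28 min.
Totals: regular 37 h 16 min, overtime 0 h 28 min.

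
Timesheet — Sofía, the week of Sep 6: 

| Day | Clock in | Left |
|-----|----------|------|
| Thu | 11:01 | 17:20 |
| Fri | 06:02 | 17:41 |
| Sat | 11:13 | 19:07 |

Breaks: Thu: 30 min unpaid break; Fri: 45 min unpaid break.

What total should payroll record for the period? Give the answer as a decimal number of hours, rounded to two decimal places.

24.62 hours

Thu: 11:01–17:20 = 6 h 19 min; less 30 min break → 5 h 49 min
Fri: 06:02–17:41 = 11 h 39 min; less 45 min break → 10 h 54 min
Sat: 11:13–19:07 = 7 h 54 min
Total: 5 h 49 min + 10 h 54 min + 7 h 54 min = 24 h 37 min.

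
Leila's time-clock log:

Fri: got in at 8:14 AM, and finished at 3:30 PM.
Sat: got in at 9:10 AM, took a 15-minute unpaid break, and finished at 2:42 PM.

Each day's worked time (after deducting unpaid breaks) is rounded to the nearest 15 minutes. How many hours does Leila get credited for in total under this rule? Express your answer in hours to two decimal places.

Fri: 8:14 AM–3:30 PM = 7 h 16 min → rounds to 7 h 15 min
Sat: 9:10 AM–2:42 PM = 5 h 32 min − 15 min = 5 h 17 min → rounds to 5 h 15 min
Total credited: 12 h 30 min.

12.50 hours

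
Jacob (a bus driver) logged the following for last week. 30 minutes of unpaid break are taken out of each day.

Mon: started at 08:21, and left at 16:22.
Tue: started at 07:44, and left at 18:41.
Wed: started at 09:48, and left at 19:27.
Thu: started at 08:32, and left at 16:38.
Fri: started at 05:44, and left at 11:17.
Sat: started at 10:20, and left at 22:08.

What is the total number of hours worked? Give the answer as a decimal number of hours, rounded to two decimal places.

Mon: 08:21–16:22 = 8 h 1 min; less 30 min break → 7 h 31 min
Tue: 07:44–18:41 = 10 h 57 min; less 30 min break → 10 h 27 min
Wed: 09:48–19:27 = 9 h 39 min; less 30 min break → 9 h 9 min
Thu: 08:32–16:38 = 8 h 6 min; less 30 min break → 7 h 36 min
Fri: 05:44–11:17 = 5 h 33 min; less 30 min break → 5 h 3 min
Sat: 10:20–22:08 = 11 h 48 min; less 30 min break → 11 h 18 min
Total: 7 h 31 min + 10 h 27 min + 9 h 9 min + 7 h 36 min + 5 h 3 min + 11 h 18 min = 51 h 4 min.

51.07 hours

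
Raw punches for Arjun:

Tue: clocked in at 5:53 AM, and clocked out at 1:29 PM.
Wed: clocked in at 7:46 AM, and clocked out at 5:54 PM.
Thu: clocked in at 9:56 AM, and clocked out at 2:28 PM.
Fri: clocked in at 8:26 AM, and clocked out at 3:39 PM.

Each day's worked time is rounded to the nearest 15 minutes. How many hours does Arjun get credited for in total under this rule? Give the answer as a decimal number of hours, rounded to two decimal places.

29.50 hours

Tue: 5:53 AM–1:29 PM = 7 h 36 min → rounds to 7 h 30 min
Wed: 7:46 AM–5:54 PM = 10 h 8 min → rounds to 10 h 15 min
Thu: 9:56 AM–2:28 PM = 4 h 32 min → rounds to 4 h 30 min
Fri: 8:26 AM–3:39 PM = 7 h 13 min → rounds to 7 h 15 min
Total credited: 29 h 30 min.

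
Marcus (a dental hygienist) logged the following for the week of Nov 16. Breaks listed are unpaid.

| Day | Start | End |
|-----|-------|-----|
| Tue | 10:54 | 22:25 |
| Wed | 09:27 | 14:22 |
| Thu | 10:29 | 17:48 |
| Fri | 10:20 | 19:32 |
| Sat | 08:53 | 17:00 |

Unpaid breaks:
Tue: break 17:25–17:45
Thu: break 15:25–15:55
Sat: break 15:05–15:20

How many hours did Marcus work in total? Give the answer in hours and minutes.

39 h 59 min

Tue: 10:54–22:25 = 11 h 31 min; less 20 min break → 11 h 11 min
Wed: 09:27–14:22 = 4 h 55 min
Thu: 10:29–17:48 = 7 h 19 min; less 30 min break → 6 h 49 min
Fri: 10:20–19:32 = 9 h 12 min
Sat: 08:53–17:00 = 8 h 7 min; less 15 min break → 7 h 52 min
Total: 11 h 11 min + 4 h 55 min + 6 h 49 min + 9 h 12 min + 7 h 52 min = 39 h 59 min.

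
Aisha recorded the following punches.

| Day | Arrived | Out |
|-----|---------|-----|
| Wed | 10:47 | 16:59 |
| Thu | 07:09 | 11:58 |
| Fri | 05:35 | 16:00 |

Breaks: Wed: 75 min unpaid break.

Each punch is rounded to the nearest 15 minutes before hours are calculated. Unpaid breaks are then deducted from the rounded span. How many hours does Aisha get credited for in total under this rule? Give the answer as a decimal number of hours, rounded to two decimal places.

20.25 hours

Wed: in 10:47→10:45, out 16:59→17:00; 6 h 15 min − 75 min = 5 h 0 min
Thu: in 07:09→07:15, out 11:58→12:00; 4 h 45 min
Fri: in 05:35→05:30, out 16:00→16:00; 10 h 30 min
Total credited: 20 h 15 min.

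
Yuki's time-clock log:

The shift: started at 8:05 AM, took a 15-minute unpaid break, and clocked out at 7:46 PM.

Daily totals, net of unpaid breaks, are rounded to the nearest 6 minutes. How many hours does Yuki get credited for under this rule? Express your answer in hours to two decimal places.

The shift: 8:05 AM–7:46 PM = 11 h 41 min − 15 min = 11 h 26 min → rounds to 11 h 24 min

11.40 hours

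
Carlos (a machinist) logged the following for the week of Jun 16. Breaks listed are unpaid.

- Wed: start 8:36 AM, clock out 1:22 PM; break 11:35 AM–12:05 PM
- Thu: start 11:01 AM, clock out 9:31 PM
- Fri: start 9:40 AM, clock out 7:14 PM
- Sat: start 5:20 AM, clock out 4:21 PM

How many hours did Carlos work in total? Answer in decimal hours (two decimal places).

35.35 hours

Wed: 8:36 AM–1:22 PM = 4 h 46 min; less 30 min break → 4 h 16 min
Thu: 11:01 AM–9:31 PM = 10 h 30 min
Fri: 9:40 AM–7:14 PM = 9 h 34 min
Sat: 5:20 AM–4:21 PM = 11 h 1 min
Total: 4 h 16 min + 10 h 30 min + 9 h 34 min + 11 h 1 min = 35 h 21 min.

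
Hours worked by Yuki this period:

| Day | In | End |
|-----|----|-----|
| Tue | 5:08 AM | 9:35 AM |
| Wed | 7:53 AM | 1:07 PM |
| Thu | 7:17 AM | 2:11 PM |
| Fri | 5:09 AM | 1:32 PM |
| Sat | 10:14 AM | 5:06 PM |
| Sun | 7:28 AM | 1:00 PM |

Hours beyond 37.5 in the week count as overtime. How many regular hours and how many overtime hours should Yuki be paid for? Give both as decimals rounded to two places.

Tue: 5:08 AM–9:35 AM = 4 h 27 min
Wed: 7:53 AM–1:07 PM = 5 h 14 min
Thu: 7:17 AM–2:11 PM = 6 h 54 min
Fri: 5:09 AM–1:32 PM = 8 h 23 min
Sat: 10:14 AM–5:06 PM = 6 h 52 min
Sun: 7:28 AM–1:00 PM = 5 h 32 min
Total worked: 37 h 22 min = 37.37 h.
Threshold 37.5 h → overtime 0 h 0 min, regular 37 h 22 min.

Regular 37.37 hours, overtime 0.00 hours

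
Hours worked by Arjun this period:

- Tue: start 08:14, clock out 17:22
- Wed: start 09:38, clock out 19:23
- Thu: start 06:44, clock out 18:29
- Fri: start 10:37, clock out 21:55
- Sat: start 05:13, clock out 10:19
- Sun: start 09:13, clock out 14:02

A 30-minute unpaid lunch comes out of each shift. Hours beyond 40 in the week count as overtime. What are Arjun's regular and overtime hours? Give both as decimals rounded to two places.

Tue: 08:14–17:22 = 9 h 8 min; less 30 min break → 8 h 38 min
Wed: 09:38–19:23 = 9 h 45 min; less 30 min break → 9 h 15 min
Thu: 06:44–18:29 = 11 h 45 min; less 30 min break → 11 h 15 min
Fri: 10:37–21:55 = 11 h 18 min; less 30 min break → 10 h 48 min
Sat: 05:13–10:19 = 5 h 6 min; less 30 min break → 4 h 36 min
Sun: 09:13–14:02 = 4 h 49 min; less 30 min break → 4 h 19 min
Total worked: 48 h 51 min = 48.85 h.
Threshold 40 h → overtime 8 h 51 min, regular 40 h 0 min.

Regular 40.00 hours, overtime 8.85 hours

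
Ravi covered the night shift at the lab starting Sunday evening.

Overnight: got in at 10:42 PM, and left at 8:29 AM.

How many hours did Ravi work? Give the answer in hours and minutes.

Overnight: 10:42 PM → midnight = 1 h 18 min; midnight → 8:29 AM = 8 h 29 min; span 9 h 47 min

9 h 47 min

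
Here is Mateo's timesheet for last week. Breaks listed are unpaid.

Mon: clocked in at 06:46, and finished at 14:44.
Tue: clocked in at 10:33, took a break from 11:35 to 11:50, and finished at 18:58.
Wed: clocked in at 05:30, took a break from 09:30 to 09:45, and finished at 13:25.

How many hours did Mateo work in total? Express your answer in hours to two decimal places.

Mon: 06:46–14:44 = 7 h 58 min
Tue: 10:33–18:58 = 8 h 25 min; less 15 min break → 8 h 10 min
Wed: 05:30–13:25 = 7 h 55 min; less 15 min break → 7 h 40 min
Total: 7 h 58 min + 8 h 10 min + 7 h 40 min = 23 h 48 min.

23.80 hours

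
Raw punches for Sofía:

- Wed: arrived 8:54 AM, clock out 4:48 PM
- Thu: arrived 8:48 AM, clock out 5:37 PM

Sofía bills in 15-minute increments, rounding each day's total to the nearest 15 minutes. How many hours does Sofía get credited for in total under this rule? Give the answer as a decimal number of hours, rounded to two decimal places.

16.75 hours

Wed: 8:54 AM–4:48 PM = 7 h 54 min → rounds to 8 h 0 min
Thu: 8:48 AM–5:37 PM = 8 h 49 min → rounds to 8 h 45 min
Total credited: 16 h 45 min.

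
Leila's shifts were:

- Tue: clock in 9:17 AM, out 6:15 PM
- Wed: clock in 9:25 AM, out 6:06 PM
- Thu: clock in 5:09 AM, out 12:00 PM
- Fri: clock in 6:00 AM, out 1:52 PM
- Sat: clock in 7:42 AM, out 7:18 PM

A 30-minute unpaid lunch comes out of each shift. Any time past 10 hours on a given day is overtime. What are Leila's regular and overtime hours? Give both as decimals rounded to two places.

Tue: 9:17 AM–6:15 PM = 8 h 58 min; less 30 min break → 8 h 28 min
Wed: 9:25 AM–6:06 PM = 8 h 41 min; less 30 min break → 8 h 11 min
Thu: 5:09 AM–12:00 PM = 6 h 51 min; less 30 min break → 6 h 21 min
Fri: 6:00 AM–1:52 PM = 7 h 52 min; less 30 min break → 7 h 22 min
Sat: 7:42 AM–7:18 PM = 11 h 36 min; less 30 min break → 11 h 6 min
Tue reg 8 h 28 min / OT 0 h 0 min; Wed reg 8 h 11 min / OT 0 h 0 min; Thu reg 6 h 21 min / OT 0 h 0 min; Fri reg 7 h 22 min / OT 0 h 0 min; Sat reg 10 h 0 min / OT 1 h 6 min.
Totals: regular 40 h 22 min, overtime 1 h 6 min.

Regular 40.37 hours, overtime 1.10 hours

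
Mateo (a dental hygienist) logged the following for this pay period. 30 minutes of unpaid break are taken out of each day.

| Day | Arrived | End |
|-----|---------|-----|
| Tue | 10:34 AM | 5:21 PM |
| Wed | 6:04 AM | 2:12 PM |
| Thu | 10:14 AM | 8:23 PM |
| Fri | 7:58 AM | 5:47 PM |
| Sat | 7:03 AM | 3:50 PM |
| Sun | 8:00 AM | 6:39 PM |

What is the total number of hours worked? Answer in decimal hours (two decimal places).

Tue: 10:34 AM–5:21 PM = 6 h 47 min; less 30 min break → 6 h 17 min
Wed: 6:04 AM–2:12 PM = 8 h 8 min; less 30 min break → 7 h 38 min
Thu: 10:14 AM–8:23 PM = 10 h 9 min; less 30 min break → 9 h 39 min
Fri: 7:58 AM–5:47 PM = 9 h 49 min; less 30 min break → 9 h 19 min
Sat: 7:03 AM–3:50 PM = 8 h 47 min; less 30 min break → 8 h 17 min
Sun: 8:00 AM–6:39 PM = 10 h 39 min; less 30 min break → 10 h 9 min
Total: 6 h 17 min + 7 h 38 min + 9 h 39 min + 9 h 19 min + 8 h 17 min + 10 h 9 min = 51 h 19 min.

51.32 hours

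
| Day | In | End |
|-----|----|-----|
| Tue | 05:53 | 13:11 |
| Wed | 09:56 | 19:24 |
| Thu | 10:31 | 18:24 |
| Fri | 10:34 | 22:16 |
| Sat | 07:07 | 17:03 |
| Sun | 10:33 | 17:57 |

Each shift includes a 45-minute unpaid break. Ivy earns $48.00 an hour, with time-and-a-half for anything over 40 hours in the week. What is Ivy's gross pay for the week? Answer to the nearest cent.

Tue: 05:53–13:11 = 7 h 18 min; less 45 min break → 6 h 33 min
Wed: 09:56–19:24 = 9 h 28 min; less 45 min break → 8 h 43 min
Thu: 10:31–18:24 = 7 h 53 min; less 45 min break → 7 h 8 min
Fri: 10:34–22:16 = 11 h 42 min; less 45 min break → 10 h 57 min
Sat: 07:07–17:03 = 9 h 56 min; less 45 min break → 9 h 11 min
Sun: 10:33–17:57 = 7 h 24 min; less 45 min break → 6 h 39 min
Total worked: 49 h 11 min = 2951 min.
Regular 40 h 0 min = 2400 min at $48.00/h; overtime 9 h 11 min = 551 min at $72.00/h.
Pay = (2400 × $48.00 + 551 × $72.00) ÷ 60 = $2581.20.

$2581.20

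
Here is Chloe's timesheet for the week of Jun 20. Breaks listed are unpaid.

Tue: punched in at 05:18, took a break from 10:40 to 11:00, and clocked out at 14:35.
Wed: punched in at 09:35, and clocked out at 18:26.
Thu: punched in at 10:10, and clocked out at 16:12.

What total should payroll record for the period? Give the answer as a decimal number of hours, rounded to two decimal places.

23.83 hours

Tue: 05:18–14:35 = 9 h 17 min; less 20 min break → 8 h 57 min
Wed: 09:35–18:26 = 8 h 51 min
Thu: 10:10–16:12 = 6 h 2 min
Total: 8 h 57 min + 8 h 51 min + 6 h 2 min = 23 h 50 min.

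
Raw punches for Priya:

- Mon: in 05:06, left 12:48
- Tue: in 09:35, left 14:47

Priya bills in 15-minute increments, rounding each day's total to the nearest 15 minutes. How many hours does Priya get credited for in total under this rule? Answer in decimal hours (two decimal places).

13.00 hours

Mon: 05:06–12:48 = 7 h 42 min → rounds to 7 h 45 min
Tue: 09:35–14:47 = 5 h 12 min → rounds to 5 h 15 min
Total credited: 13 h 0 min.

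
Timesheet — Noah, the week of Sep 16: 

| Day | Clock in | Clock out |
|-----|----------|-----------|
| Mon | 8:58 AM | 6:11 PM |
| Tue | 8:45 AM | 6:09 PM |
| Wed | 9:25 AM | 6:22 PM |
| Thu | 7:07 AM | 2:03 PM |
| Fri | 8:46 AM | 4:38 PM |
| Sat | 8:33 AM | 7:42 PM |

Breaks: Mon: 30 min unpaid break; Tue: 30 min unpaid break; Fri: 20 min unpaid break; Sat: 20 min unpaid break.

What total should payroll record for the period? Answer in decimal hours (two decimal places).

Mon: 8:58 AM–6:11 PM = 9 h 13 min; less 30 min break → 8 h 43 min
Tue: 8:45 AM–6:09 PM = 9 h 24 min; less 30 min break → 8 h 54 min
Wed: 9:25 AM–6:22 PM = 8 h 57 min
Thu: 7:07 AM–2:03 PM = 6 h 56 min
Fri: 8:46 AM–4:38 PM = 7 h 52 min; less 20 min break → 7 h 32 min
Sat: 8:33 AM–7:42 PM = 11 h 9 min; less 20 min break → 10 h 49 min
Total: 8 h 43 min + 8 h 54 min + 8 h 57 min + 6 h 56 min + 7 h 32 min + 10 h 49 min = 51 h 51 min.

51.85 hours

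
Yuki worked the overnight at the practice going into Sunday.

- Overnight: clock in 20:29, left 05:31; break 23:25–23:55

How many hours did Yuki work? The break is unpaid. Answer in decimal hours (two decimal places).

Overnight: 20:29 → midnight = 3 h 31 min; midnight → 05:31 = 5 h 31 min; span 9 h 2 min; less 30 min break → 8 h 32 min

8.53 hours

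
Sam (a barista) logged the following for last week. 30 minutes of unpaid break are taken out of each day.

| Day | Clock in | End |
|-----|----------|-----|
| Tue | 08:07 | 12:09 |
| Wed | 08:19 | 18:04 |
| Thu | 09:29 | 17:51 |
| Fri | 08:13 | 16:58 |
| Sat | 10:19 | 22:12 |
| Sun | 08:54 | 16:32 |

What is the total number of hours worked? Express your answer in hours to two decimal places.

47.42 hours

Tue: 08:07–12:09 = 4 h 2 min; less 30 min break → 3 h 32 min
Wed: 08:19–18:04 = 9 h 45 min; less 30 min break → 9 h 15 min
Thu: 09:29–17:51 = 8 h 22 min; less 30 min break → 7 h 52 min
Fri: 08:13–16:58 = 8 h 45 min; less 30 min break → 8 h 15 min
Sat: 10:19–22:12 = 11 h 53 min; less 30 min break → 11 h 23 min
Sun: 08:54–16:32 = 7 h 38 min; less 30 min break → 7 h 8 min
Total: 3 h 32 min + 9 h 15 min + 7 h 52 min + 8 h 15 min + 11 h 23 min + 7 h 8 min = 47 h 25 min.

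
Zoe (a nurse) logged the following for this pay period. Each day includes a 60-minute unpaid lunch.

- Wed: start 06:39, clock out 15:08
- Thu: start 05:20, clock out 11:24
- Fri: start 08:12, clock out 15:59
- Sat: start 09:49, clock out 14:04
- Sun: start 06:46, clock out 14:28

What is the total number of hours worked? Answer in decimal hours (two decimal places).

Wed: 06:39–15:08 = 8 h 29 min; less 60 min break → 7 h 29 min
Thu: 05:20–11:24 = 6 h 4 min; less 60 min break → 5 h 4 min
Fri: 08:12–15:59 = 7 h 47 min; less 60 min break → 6 h 47 min
Sat: 09:49–14:04 = 4 h 15 min; less 60 min break → 3 h 15 min
Sun: 06:46–14:28 = 7 h 42 min; less 60 min break → 6 h 42 min
Total: 7 h 29 min + 5 h 4 min + 6 h 47 min + 3 h 15 min + 6 h 42 min = 29 h 17 min.

29.28 hours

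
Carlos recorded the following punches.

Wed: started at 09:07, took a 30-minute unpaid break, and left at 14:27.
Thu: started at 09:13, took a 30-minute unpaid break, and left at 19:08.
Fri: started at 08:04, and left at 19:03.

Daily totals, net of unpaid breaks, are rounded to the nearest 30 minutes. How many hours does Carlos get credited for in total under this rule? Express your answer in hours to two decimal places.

25.50 hours

Wed: 09:07–14:27 = 5 h 20 min − 30 min = 4 h 50 min → rounds to 5 h 0 min
Thu: 09:13–19:08 = 9 h 55 min − 30 min = 9 h 25 min → rounds to 9 h 30 min
Fri: 08:04–19:03 = 10 h 59 min → rounds to 11 h 0 min
Total credited: 25 h 30 min.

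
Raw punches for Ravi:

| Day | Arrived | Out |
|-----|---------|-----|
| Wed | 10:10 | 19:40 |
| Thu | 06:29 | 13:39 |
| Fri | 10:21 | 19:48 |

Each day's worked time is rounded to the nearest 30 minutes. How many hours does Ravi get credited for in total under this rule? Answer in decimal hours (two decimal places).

26.00 hours

Wed: 10:10–19:40 = 9 h 30 min → rounds to 9 h 30 min
Thu: 06:29–13:39 = 7 h 10 min → rounds to 7 h 0 min
Fri: 10:21–19:48 = 9 h 27 min → rounds to 9 h 30 min
Total credited: 26 h 0 min.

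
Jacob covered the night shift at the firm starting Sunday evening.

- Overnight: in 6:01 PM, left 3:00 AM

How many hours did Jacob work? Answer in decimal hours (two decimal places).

Overnight: 6:01 PM → midnight = 5 h 59 min; midnight → 3:00 AM = 3 h 0 min; span 8 h 59 min

8.98 hours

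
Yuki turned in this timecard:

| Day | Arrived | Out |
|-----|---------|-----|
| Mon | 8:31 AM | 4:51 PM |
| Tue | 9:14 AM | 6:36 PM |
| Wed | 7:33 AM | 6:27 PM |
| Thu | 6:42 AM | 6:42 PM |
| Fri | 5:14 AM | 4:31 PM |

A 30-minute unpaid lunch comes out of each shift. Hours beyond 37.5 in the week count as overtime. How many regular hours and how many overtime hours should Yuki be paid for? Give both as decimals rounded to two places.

Regular 37.50 hours, overtime 11.88 hours

Mon: 8:31 AM–4:51 PM = 8 h 20 min; less 30 min break → 7 h 50 min
Tue: 9:14 AM–6:36 PM = 9 h 22 min; less 30 min break → 8 h 52 min
Wed: 7:33 AM–6:27 PM = 10 h 54 min; less 30 min break → 10 h 24 min
Thu: 6:42 AM–6:42 PM = 12 h 0 min; less 30 min break → 11 h 30 min
Fri: 5:14 AM–4:31 PM = 11 h 17 min; less 30 min break → 10 h 47 min
Total worked: 49 h 23 min = 49.38 h.
Threshold 37.5 h → overtime 11 h 53 min, regular 37 h 30 min.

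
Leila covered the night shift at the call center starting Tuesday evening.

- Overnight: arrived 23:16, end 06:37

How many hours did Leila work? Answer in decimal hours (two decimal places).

Overnight: 23:16 → midnight = 0 h 44 min; midnight → 06:37 = 6 h 37 min; span 7 h 21 min

7.35 hours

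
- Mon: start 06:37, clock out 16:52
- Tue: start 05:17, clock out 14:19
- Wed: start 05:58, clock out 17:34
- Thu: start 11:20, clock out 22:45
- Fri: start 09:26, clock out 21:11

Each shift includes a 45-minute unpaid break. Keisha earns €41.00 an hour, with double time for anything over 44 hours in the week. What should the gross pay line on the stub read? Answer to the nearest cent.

Mon: 06:37–16:52 = 10 h 15 min; less 45 min break → 9 h 30 min
Tue: 05:17–14:19 = 9 h 2 min; less 45 min break → 8 h 17 min
Wed: 05:58–17:34 = 11 h 36 min; less 45 min break → 10 h 51 min
Thu: 11:20–22:45 = 11 h 25 min; less 45 min break → 10 h 40 min
Fri: 09:26–21:11 = 11 h 45 min; less 45 min break → 11 h 0 min
Total worked: 50 h 18 min = 3018 min.
Regular 44 h 0 min = 2640 min at €41.00/h; overtime 6 h 18 min = 378 min at €82.00/h.
Pay = (2640 × €41.00 + 378 × €82.00) ÷ 60 = €2320.60.

€2320.60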